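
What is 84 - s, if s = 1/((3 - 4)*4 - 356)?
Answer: 30241/360 ≈ 84.003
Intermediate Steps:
s = -1/360 (s = 1/(-1*4 - 356) = 1/(-4 - 356) = 1/(-360) = -1/360 ≈ -0.0027778)
84 - s = 84 - 1*(-1/360) = 84 + 1/360 = 30241/360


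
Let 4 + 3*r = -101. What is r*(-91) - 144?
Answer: 3041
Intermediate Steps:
r = -35 (r = -4/3 + (1/3)*(-101) = -4/3 - 101/3 = -35)
r*(-91) - 144 = -35*(-91) - 144 = 3185 - 144 = 3041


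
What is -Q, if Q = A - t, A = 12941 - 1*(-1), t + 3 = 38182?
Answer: 25237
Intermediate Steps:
t = 38179 (t = -3 + 38182 = 38179)
A = 12942 (A = 12941 + 1 = 12942)
Q = -25237 (Q = 12942 - 1*38179 = 12942 - 38179 = -25237)
-Q = -1*(-25237) = 25237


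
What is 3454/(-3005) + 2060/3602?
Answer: -3125504/5412005 ≈ -0.57751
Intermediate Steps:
3454/(-3005) + 2060/3602 = 3454*(-1/3005) + 2060*(1/3602) = -3454/3005 + 1030/1801 = -3125504/5412005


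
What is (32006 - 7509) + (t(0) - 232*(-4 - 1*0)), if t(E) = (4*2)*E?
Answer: 25425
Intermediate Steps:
t(E) = 8*E
(32006 - 7509) + (t(0) - 232*(-4 - 1*0)) = (32006 - 7509) + (8*0 - 232*(-4 - 1*0)) = 24497 + (0 - 232*(-4 + 0)) = 24497 + (0 - 232*(-4)) = 24497 + (0 - 58*(-16)) = 24497 + (0 + 928) = 24497 + 928 = 25425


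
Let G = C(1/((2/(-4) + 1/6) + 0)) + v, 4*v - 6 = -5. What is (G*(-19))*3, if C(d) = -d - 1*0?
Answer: -741/4 ≈ -185.25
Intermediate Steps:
C(d) = -d (C(d) = -d + 0 = -d)
v = ¼ (v = 3/2 + (¼)*(-5) = 3/2 - 5/4 = ¼ ≈ 0.25000)
G = 13/4 (G = -1/((2/(-4) + 1/6) + 0) + ¼ = -1/((2*(-¼) + 1*(⅙)) + 0) + ¼ = -1/((-½ + ⅙) + 0) + ¼ = -1/(-⅓ + 0) + ¼ = -1/(-⅓) + ¼ = -1*(-3) + ¼ = 3 + ¼ = 13/4 ≈ 3.2500)
(G*(-19))*3 = ((13/4)*(-19))*3 = -247/4*3 = -741/4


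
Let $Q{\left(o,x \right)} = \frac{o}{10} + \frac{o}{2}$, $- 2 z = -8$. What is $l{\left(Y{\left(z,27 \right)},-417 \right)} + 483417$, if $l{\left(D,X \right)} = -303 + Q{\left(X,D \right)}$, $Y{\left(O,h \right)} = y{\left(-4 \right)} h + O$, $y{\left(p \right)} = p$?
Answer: $\frac{2414319}{5} \approx 4.8286 \cdot 10^{5}$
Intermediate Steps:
$z = 4$ ($z = \left(- \frac{1}{2}\right) \left(-8\right) = 4$)
$Q{\left(o,x \right)} = \frac{3 o}{5}$ ($Q{\left(o,x \right)} = o \frac{1}{10} + o \frac{1}{2} = \frac{o}{10} + \frac{o}{2} = \frac{3 o}{5}$)
$Y{\left(O,h \right)} = O - 4 h$ ($Y{\left(O,h \right)} = - 4 h + O = O - 4 h$)
$l{\left(D,X \right)} = -303 + \frac{3 X}{5}$
$l{\left(Y{\left(z,27 \right)},-417 \right)} + 483417 = \left(-303 + \frac{3}{5} \left(-417\right)\right) + 483417 = \left(-303 - \frac{1251}{5}\right) + 483417 = - \frac{2766}{5} + 483417 = \frac{2414319}{5}$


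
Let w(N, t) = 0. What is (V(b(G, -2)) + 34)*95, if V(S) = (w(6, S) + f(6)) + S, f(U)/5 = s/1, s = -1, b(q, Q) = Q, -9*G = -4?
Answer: 2565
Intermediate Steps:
G = 4/9 (G = -⅑*(-4) = 4/9 ≈ 0.44444)
f(U) = -5 (f(U) = 5*(-1/1) = 5*(-1*1) = 5*(-1) = -5)
V(S) = -5 + S (V(S) = (0 - 5) + S = -5 + S)
(V(b(G, -2)) + 34)*95 = ((-5 - 2) + 34)*95 = (-7 + 34)*95 = 27*95 = 2565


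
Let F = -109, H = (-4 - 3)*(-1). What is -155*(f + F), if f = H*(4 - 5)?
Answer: 17980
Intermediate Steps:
H = 7 (H = -7*(-1) = 7)
f = -7 (f = 7*(4 - 5) = 7*(-1) = -7)
-155*(f + F) = -155*(-7 - 109) = -155*(-116) = 17980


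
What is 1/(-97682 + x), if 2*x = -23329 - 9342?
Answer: -2/228035 ≈ -8.7706e-6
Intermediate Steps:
x = -32671/2 (x = (-23329 - 9342)/2 = (½)*(-32671) = -32671/2 ≈ -16336.)
1/(-97682 + x) = 1/(-97682 - 32671/2) = 1/(-228035/2) = -2/228035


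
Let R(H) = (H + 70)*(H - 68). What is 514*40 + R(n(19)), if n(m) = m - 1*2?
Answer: 16123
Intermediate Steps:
n(m) = -2 + m (n(m) = m - 2 = -2 + m)
R(H) = (-68 + H)*(70 + H) (R(H) = (70 + H)*(-68 + H) = (-68 + H)*(70 + H))
514*40 + R(n(19)) = 514*40 + (-4760 + (-2 + 19)² + 2*(-2 + 19)) = 20560 + (-4760 + 17² + 2*17) = 20560 + (-4760 + 289 + 34) = 20560 - 4437 = 16123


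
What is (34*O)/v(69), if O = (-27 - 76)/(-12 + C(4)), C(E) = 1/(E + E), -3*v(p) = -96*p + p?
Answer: 28016/207575 ≈ 0.13497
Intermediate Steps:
v(p) = 95*p/3 (v(p) = -(-96*p + p)/3 = -(-95)*p/3 = 95*p/3)
C(E) = 1/(2*E)
O = 824/95 (O = (-27 - 76)/(-12 + (1/2)/4) = -103/(-12 + (1/2)*(1/4)) = -103/(-12 + 1/8) = -103/(-95/8) = -103*(-8/95) = 824/95 ≈ 8.6737)
(34*O)/v(69) = (34*(824/95))/(((95/3)*69)) = (28016/95)/2185 = (28016/95)*(1/2185) = 28016/207575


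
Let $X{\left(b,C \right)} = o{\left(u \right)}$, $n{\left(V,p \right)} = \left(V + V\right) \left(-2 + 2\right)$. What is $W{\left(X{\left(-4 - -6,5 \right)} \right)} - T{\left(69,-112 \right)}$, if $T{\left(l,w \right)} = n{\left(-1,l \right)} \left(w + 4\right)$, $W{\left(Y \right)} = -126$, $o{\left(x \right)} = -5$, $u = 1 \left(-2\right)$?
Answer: $-126$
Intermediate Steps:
$u = -2$
$n{\left(V,p \right)} = 0$ ($n{\left(V,p \right)} = 2 V 0 = 0$)
$X{\left(b,C \right)} = -5$
$T{\left(l,w \right)} = 0$ ($T{\left(l,w \right)} = 0 \left(w + 4\right) = 0 \left(4 + w\right) = 0$)
$W{\left(X{\left(-4 - -6,5 \right)} \right)} - T{\left(69,-112 \right)} = -126 - 0 = -126 + 0 = -126$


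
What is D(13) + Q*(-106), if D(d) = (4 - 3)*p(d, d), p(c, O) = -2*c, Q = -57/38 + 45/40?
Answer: 55/4 ≈ 13.750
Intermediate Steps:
Q = -3/8 (Q = -57*1/38 + 45*(1/40) = -3/2 + 9/8 = -3/8 ≈ -0.37500)
D(d) = -2*d (D(d) = (4 - 3)*(-2*d) = 1*(-2*d) = -2*d)
D(13) + Q*(-106) = -2*13 - 3/8*(-106) = -26 + 159/4 = 55/4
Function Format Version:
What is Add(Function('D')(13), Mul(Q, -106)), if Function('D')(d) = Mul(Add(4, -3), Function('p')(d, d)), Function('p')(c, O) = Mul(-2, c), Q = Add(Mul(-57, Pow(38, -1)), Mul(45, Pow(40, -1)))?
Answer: Rational(55, 4) ≈ 13.750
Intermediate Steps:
Q = Rational(-3, 8) (Q = Add(Mul(-57, Rational(1, 38)), Mul(45, Rational(1, 40))) = Add(Rational(-3, 2), Rational(9, 8)) = Rational(-3, 8) ≈ -0.37500)
Function('D')(d) = Mul(-2, d) (Function('D')(d) = Mul(Add(4, -3), Mul(-2, d)) = Mul(1, Mul(-2, d)) = Mul(-2, d))
Add(Function('D')(13), Mul(Q, -106)) = Add(Mul(-2, 13), Mul(Rational(-3, 8), -106)) = Add(-26, Rational(159, 4)) = Rational(55, 4)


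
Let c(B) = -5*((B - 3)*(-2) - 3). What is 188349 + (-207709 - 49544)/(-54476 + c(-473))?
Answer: 11154473382/59221 ≈ 1.8835e+5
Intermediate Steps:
c(B) = -15 + 10*B (c(B) = -5*((-3 + B)*(-2) - 3) = -5*((6 - 2*B) - 3) = -5*(3 - 2*B) = -15 + 10*B)
188349 + (-207709 - 49544)/(-54476 + c(-473)) = 188349 + (-207709 - 49544)/(-54476 + (-15 + 10*(-473))) = 188349 - 257253/(-54476 + (-15 - 4730)) = 188349 - 257253/(-54476 - 4745) = 188349 - 257253/(-59221) = 188349 - 257253*(-1/59221) = 188349 + 257253/59221 = 11154473382/59221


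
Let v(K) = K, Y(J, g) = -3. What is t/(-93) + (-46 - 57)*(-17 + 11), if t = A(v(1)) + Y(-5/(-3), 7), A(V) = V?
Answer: 57476/93 ≈ 618.02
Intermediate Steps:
t = -2 (t = 1 - 3 = -2)
t/(-93) + (-46 - 57)*(-17 + 11) = -2/(-93) + (-46 - 57)*(-17 + 11) = -2*(-1/93) - 103*(-6) = 2/93 + 618 = 57476/93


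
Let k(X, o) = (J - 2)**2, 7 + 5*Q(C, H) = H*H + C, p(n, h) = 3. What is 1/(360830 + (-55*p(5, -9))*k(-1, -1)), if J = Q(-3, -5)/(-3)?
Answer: 1/359345 ≈ 2.7828e-6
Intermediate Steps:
Q(C, H) = -7/5 + C/5 + H**2/5 (Q(C, H) = -7/5 + (H*H + C)/5 = -7/5 + (H**2 + C)/5 = -7/5 + (C + H**2)/5 = -7/5 + (C/5 + H**2/5) = -7/5 + C/5 + H**2/5)
J = -1 (J = (-7/5 + (1/5)*(-3) + (1/5)*(-5)**2)/(-3) = (-7/5 - 3/5 + (1/5)*25)*(-1/3) = (-7/5 - 3/5 + 5)*(-1/3) = 3*(-1/3) = -1)
k(X, o) = 9 (k(X, o) = (-1 - 2)**2 = (-3)**2 = 9)
1/(360830 + (-55*p(5, -9))*k(-1, -1)) = 1/(360830 - 55*3*9) = 1/(360830 - 165*9) = 1/(360830 - 1485) = 1/359345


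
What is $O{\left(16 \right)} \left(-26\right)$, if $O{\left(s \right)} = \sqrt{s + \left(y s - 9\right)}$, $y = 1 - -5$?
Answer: $- 26 \sqrt{103} \approx -263.87$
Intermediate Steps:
$y = 6$ ($y = 1 + 5 = 6$)
$O{\left(s \right)} = \sqrt{-9 + 7 s}$ ($O{\left(s \right)} = \sqrt{s + \left(6 s - 9\right)} = \sqrt{s + \left(-9 + 6 s\right)} = \sqrt{-9 + 7 s}$)
$O{\left(16 \right)} \left(-26\right) = \sqrt{-9 + 7 \cdot 16} \left(-26\right) = \sqrt{-9 + 112} \left(-26\right) = \sqrt{103} \left(-26\right) = - 26 \sqrt{103}$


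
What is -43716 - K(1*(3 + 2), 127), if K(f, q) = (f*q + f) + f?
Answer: -44361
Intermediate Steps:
K(f, q) = 2*f + f*q (K(f, q) = (f + f*q) + f = 2*f + f*q)
-43716 - K(1*(3 + 2), 127) = -43716 - 1*(3 + 2)*(2 + 127) = -43716 - 1*5*129 = -43716 - 5*129 = -43716 - 1*645 = -43716 - 645 = -44361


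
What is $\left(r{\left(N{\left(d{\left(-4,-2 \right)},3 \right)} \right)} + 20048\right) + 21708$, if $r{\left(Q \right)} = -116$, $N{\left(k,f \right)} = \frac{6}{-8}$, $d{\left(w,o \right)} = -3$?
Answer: $41640$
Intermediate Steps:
$N{\left(k,f \right)} = - \frac{3}{4}$ ($N{\left(k,f \right)} = 6 \left(- \frac{1}{8}\right) = - \frac{3}{4}$)
$\left(r{\left(N{\left(d{\left(-4,-2 \right)},3 \right)} \right)} + 20048\right) + 21708 = \left(-116 + 20048\right) + 21708 = 19932 + 21708 = 41640$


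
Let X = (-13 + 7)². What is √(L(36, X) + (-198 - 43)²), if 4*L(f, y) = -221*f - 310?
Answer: √224058/2 ≈ 236.67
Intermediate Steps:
X = 36 (X = (-6)² = 36)
L(f, y) = -155/2 - 221*f/4 (L(f, y) = (-221*f - 310)/4 = (-310 - 221*f)/4 = -155/2 - 221*f/4)
√(L(36, X) + (-198 - 43)²) = √((-155/2 - 221/4*36) + (-198 - 43)²) = √((-155/2 - 1989) + (-241)²) = √(-4133/2 + 58081) = √(112029/2) = √224058/2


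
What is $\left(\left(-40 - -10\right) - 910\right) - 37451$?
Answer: $-38391$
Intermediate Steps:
$\left(\left(-40 - -10\right) - 910\right) - 37451 = \left(\left(-40 + 10\right) - 910\right) - 37451 = \left(-30 - 910\right) - 37451 = -940 - 37451 = -38391$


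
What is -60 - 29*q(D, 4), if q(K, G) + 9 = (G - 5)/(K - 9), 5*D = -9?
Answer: 10709/54 ≈ 198.31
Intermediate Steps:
D = -9/5 (D = (⅕)*(-9) = -9/5 ≈ -1.8000)
q(K, G) = -9 + (-5 + G)/(-9 + K) (q(K, G) = -9 + (G - 5)/(K - 9) = -9 + (-5 + G)/(-9 + K))
-60 - 29*q(D, 4) = -60 - 29*(76 + 4 - 9*(-9/5))/(-9 - 9/5) = -60 - 29*(76 + 4 + 81/5)/(-54/5) = -60 - (-145)*481/(54*5) = -60 - 29*(-481/54) = -60 + 13949/54 = 10709/54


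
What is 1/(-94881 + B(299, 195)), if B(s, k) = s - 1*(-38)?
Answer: -1/94544 ≈ -1.0577e-5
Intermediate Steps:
B(s, k) = 38 + s (B(s, k) = s + 38 = 38 + s)
1/(-94881 + B(299, 195)) = 1/(-94881 + (38 + 299)) = 1/(-94881 + 337) = 1/(-94544) = -1/94544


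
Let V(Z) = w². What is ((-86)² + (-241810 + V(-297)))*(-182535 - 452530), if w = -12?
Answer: 148776677550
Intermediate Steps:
V(Z) = 144 (V(Z) = (-12)² = 144)
((-86)² + (-241810 + V(-297)))*(-182535 - 452530) = ((-86)² + (-241810 + 144))*(-182535 - 452530) = (7396 - 241666)*(-635065) = -234270*(-635065) = 148776677550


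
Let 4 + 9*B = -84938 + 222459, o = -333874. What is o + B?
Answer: -955783/3 ≈ -3.1859e+5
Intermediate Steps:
B = 45839/3 (B = -4/9 + (-84938 + 222459)/9 = -4/9 + (⅑)*137521 = -4/9 + 137521/9 = 45839/3 ≈ 15280.)
o + B = -333874 + 45839/3 = -955783/3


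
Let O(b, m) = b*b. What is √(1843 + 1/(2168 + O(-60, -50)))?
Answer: 5*√613162914/2884 ≈ 42.930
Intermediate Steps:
O(b, m) = b²
√(1843 + 1/(2168 + O(-60, -50))) = √(1843 + 1/(2168 + (-60)²)) = √(1843 + 1/(2168 + 3600)) = √(1843 + 1/5768) = √(10630425/5768) = 5*√613162914/2884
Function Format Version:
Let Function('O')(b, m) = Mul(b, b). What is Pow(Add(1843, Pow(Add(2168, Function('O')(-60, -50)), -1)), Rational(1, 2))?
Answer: Mul(Rational(5, 2884), Pow(613162914, Rational(1, 2))) ≈ 42.930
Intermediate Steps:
Function('O')(b, m) = Pow(b, 2)
Pow(Add(1843, Pow(Add(2168, Function('O')(-60, -50)), -1)), Rational(1, 2)) = Pow(Add(1843, Pow(Add(2168, Pow(-60, 2)), -1)), Rational(1, 2)) = Pow(Add(1843, Pow(Add(2168, 3600), -1)), Rational(1, 2)) = Pow(Add(1843, Pow(5768, -1)), Rational(1, 2)) = Pow(Add(1843, Rational(1, 5768)), Rational(1, 2)) = Pow(Rational(10630425, 5768), Rational(1, 2)) = Mul(Rational(5, 2884), Pow(613162914, Rational(1, 2)))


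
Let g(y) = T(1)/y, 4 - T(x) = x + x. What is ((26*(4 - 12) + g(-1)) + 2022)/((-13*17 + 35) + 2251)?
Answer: 1812/2065 ≈ 0.87748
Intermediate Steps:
T(x) = 4 - 2*x (T(x) = 4 - (x + x) = 4 - 2*x)
g(y) = 2/y (g(y) = (4 - 2*1)/y = (4 - 2)/y = 2/y)
((26*(4 - 12) + g(-1)) + 2022)/((-13*17 + 35) + 2251) = ((26*(4 - 12) + 2/(-1)) + 2022)/((-13*17 + 35) + 2251) = ((26*(-8) + 2*(-1)) + 2022)/((-221 + 35) + 2251) = ((-208 - 2) + 2022)/(-186 + 2251) = (-210 + 2022)/2065 = 1812*(1/2065) = 1812/2065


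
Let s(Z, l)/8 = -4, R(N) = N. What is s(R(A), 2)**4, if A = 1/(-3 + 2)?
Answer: 1048576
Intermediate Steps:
A = -1 (A = 1/(-1) = -1)
s(Z, l) = -32 (s(Z, l) = 8*(-4) = -32)
s(R(A), 2)**4 = (-32)**4 = 1048576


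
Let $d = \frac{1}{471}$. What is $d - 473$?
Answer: $- \frac{222782}{471} \approx -473.0$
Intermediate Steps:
$d = \frac{1}{471} \approx 0.0021231$
$d - 473 = \frac{1}{471} - 473 = - \frac{222782}{471}$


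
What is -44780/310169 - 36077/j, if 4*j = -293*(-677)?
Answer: -53642473632/61525433009 ≈ -0.87187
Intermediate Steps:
j = 198361/4 (j = (-293*(-677))/4 = (1/4)*198361 = 198361/4 ≈ 49590.)
-44780/310169 - 36077/j = -44780/310169 - 36077/198361/4 = -44780*1/310169 - 36077*4/198361 = -44780/310169 - 144308/198361 = -53642473632/61525433009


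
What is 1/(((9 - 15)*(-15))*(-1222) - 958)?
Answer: -1/110938 ≈ -9.0140e-6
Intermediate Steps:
1/(((9 - 15)*(-15))*(-1222) - 958) = 1/(-6*(-15)*(-1222) - 958) = 1/(90*(-1222) - 958) = 1/(-109980 - 958) = 1/(-110938) = -1/110938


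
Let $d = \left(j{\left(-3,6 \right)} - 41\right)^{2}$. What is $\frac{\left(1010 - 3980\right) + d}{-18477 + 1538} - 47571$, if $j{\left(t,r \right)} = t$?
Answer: $- \frac{805804135}{16939} \approx -47571.0$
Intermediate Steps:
$d = 1936$ ($d = \left(-3 - 41\right)^{2} = \left(-44\right)^{2} = 1936$)
$\frac{\left(1010 - 3980\right) + d}{-18477 + 1538} - 47571 = \frac{\left(1010 - 3980\right) + 1936}{-18477 + 1538} - 47571 = \frac{-2970 + 1936}{-16939} - 47571 = \left(-1034\right) \left(- \frac{1}{16939}\right) - 47571 = \frac{1034}{16939} - 47571 = - \frac{805804135}{16939}$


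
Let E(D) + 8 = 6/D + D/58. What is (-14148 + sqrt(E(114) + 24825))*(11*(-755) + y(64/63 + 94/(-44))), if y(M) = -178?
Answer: 120017484 - 8483*sqrt(7535078729)/551 ≈ 1.1868e+8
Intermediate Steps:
E(D) = -8 + 6/D + D/58 (E(D) = -8 + (6/D + D/58) = -8 + 6/D + D/58)
(-14148 + sqrt(E(114) + 24825))*(11*(-755) + y(64/63 + 94/(-44))) = (-14148 + sqrt((-8 + 6/114 + (1/58)*114) + 24825))*(11*(-755) - 178) = (-14148 + sqrt((-8 + 6*(1/114) + 57/29) + 24825))*(-8305 - 178) = (-14148 + sqrt((-8 + 1/19 + 57/29) + 24825))*(-8483) = (-14148 + sqrt(-3296/551 + 24825))*(-8483) = (-14148 + sqrt(13675279/551))*(-8483) = (-14148 + sqrt(7535078729)/551)*(-8483) = 120017484 - 8483*sqrt(7535078729)/551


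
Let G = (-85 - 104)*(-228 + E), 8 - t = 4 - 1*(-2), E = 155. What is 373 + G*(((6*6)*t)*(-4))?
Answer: -3973163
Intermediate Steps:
t = 2 (t = 8 - (4 - 1*(-2)) = 8 - (4 + 2) = 8 - 1*6 = 8 - 6 = 2)
G = 13797 (G = (-85 - 104)*(-228 + 155) = -189*(-73) = 13797)
373 + G*(((6*6)*t)*(-4)) = 373 + 13797*(((6*6)*2)*(-4)) = 373 + 13797*((36*2)*(-4)) = 373 + 13797*(72*(-4)) = 373 + 13797*(-288) = 373 - 3973536 = -3973163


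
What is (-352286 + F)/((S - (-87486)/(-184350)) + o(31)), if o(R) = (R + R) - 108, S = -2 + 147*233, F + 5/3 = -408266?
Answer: -70104034225/3152617782 ≈ -22.237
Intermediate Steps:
F = -1224803/3 (F = -5/3 - 408266 = -1224803/3 ≈ -4.0827e+5)
S = 34249 (S = -2 + 34251 = 34249)
o(R) = -108 + 2*R (o(R) = 2*R - 108 = -108 + 2*R)
(-352286 + F)/((S - (-87486)/(-184350)) + o(31)) = (-352286 - 1224803/3)/((34249 - (-87486)/(-184350)) + (-108 + 2*31)) = -2281661/(3*((34249 - (-87486)*(-1)/184350) + (-108 + 62))) = -2281661/(3*((34249 - 1*14581/30725) - 46)) = -2281661/(3*((34249 - 14581/30725) - 46)) = -2281661/(3*(1052285944/30725 - 46)) = -2281661/(3*1050872594/30725) = -2281661/3*30725/1050872594 = -70104034225/3152617782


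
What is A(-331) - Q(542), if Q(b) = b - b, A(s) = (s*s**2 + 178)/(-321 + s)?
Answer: 36264513/652 ≈ 55620.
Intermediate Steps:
A(s) = (178 + s**3)/(-321 + s) (A(s) = (s**3 + 178)/(-321 + s) = (178 + s**3)/(-321 + s))
Q(b) = 0
A(-331) - Q(542) = (178 + (-331)**3)/(-321 - 331) - 1*0 = (178 - 36264691)/(-652) + 0 = -1/652*(-36264513) + 0 = 36264513/652 + 0 = 36264513/652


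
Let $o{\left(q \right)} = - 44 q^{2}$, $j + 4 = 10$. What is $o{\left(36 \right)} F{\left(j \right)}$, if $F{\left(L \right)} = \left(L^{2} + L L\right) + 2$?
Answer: $-4219776$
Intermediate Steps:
$j = 6$ ($j = -4 + 10 = 6$)
$F{\left(L \right)} = 2 + 2 L^{2}$ ($F{\left(L \right)} = \left(L^{2} + L^{2}\right) + 2 = 2 L^{2} + 2 = 2 + 2 L^{2}$)
$o{\left(36 \right)} F{\left(j \right)} = - 44 \cdot 36^{2} \left(2 + 2 \cdot 6^{2}\right) = \left(-44\right) 1296 \left(2 + 2 \cdot 36\right) = - 57024 \left(2 + 72\right) = \left(-57024\right) 74 = -4219776$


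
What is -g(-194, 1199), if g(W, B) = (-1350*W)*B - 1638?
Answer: -314016462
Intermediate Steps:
g(W, B) = -1638 - 1350*B*W (g(W, B) = -1350*B*W - 1638 = -1638 - 1350*B*W)
-g(-194, 1199) = -(-1638 - 1350*1199*(-194)) = -(-1638 + 314018100) = -1*314016462 = -314016462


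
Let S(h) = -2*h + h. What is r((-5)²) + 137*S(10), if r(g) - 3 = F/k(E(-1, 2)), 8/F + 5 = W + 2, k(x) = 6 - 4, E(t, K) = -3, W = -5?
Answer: -2735/2 ≈ -1367.5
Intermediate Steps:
k(x) = 2
F = -1 (F = 8/(-5 + (-5 + 2)) = 8/(-5 - 3) = 8/(-8) = 8*(-⅛) = -1)
r(g) = 5/2 (r(g) = 3 - 1/2 = 3 - 1*½ = 3 - ½ = 5/2)
S(h) = -h
r((-5)²) + 137*S(10) = 5/2 + 137*(-1*10) = 5/2 + 137*(-10) = 5/2 - 1370 = -2735/2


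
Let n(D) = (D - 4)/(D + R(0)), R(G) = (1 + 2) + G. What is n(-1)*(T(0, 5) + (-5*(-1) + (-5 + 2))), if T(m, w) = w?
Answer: -35/2 ≈ -17.500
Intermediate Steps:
R(G) = 3 + G
n(D) = (-4 + D)/(3 + D) (n(D) = (D - 4)/(D + (3 + 0)) = (-4 + D)/(D + 3) = (-4 + D)/(3 + D))
n(-1)*(T(0, 5) + (-5*(-1) + (-5 + 2))) = ((-4 - 1)/(3 - 1))*(5 + (-5*(-1) + (-5 + 2))) = (-5/2)*(5 + (5 - 3)) = ((½)*(-5))*(5 + 2) = -5/2*7 = -35/2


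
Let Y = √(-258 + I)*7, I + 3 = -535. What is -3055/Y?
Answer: 3055*I*√199/2786 ≈ 15.469*I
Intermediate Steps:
I = -538 (I = -3 - 535 = -538)
Y = 14*I*√199 (Y = √(-258 - 538)*7 = √(-796)*7 = (2*I*√199)*7 = 14*I*√199 ≈ 197.49*I)
-3055/Y = -3055*(-I*√199/2786) = -(-3055)*I*√199/2786 = 3055*I*√199/2786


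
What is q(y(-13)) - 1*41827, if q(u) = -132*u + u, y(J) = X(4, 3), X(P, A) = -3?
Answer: -41434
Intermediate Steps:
y(J) = -3
q(u) = -131*u
q(y(-13)) - 1*41827 = -131*(-3) - 1*41827 = 393 - 41827 = -41434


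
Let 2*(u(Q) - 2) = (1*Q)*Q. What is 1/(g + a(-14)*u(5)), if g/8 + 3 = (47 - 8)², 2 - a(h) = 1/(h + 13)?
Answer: 2/24375 ≈ 8.2051e-5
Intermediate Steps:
a(h) = 2 - 1/(13 + h) (a(h) = 2 - 1/(h + 13) = 2 - 1/(13 + h))
u(Q) = 2 + Q²/2 (u(Q) = 2 + ((1*Q)*Q)/2 = 2 + (Q*Q)/2 = 2 + Q²/2)
g = 12144 (g = -24 + 8*(47 - 8)² = -24 + 8*39² = -24 + 8*1521 = -24 + 12168 = 12144)
1/(g + a(-14)*u(5)) = 1/(12144 + ((25 + 2*(-14))/(13 - 14))*(2 + (½)*5²)) = 1/(12144 + ((25 - 28)/(-1))*(2 + (½)*25)) = 1/(12144 + (-1*(-3))*(2 + 25/2)) = 1/(12144 + 3*(29/2)) = 1/(12144 + 87/2) = 1/(24375/2) = 2/24375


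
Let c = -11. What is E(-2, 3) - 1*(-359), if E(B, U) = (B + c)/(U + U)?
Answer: 2141/6 ≈ 356.83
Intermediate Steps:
E(B, U) = (-11 + B)/(2*U) (E(B, U) = (B - 11)/(U + U) = (-11 + B)/((2*U)) = (-11 + B)*(1/(2*U)) = (-11 + B)/(2*U))
E(-2, 3) - 1*(-359) = (½)*(-11 - 2)/3 - 1*(-359) = (½)*(⅓)*(-13) + 359 = -13/6 + 359 = 2141/6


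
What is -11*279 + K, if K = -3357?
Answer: -6426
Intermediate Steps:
-11*279 + K = -11*279 - 3357 = -3069 - 3357 = -6426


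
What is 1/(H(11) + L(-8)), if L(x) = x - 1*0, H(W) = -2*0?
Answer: -1/8 ≈ -0.12500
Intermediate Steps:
H(W) = 0
L(x) = x (L(x) = x + 0 = x)
1/(H(11) + L(-8)) = 1/(0 - 8) = 1/(-8) = -1/8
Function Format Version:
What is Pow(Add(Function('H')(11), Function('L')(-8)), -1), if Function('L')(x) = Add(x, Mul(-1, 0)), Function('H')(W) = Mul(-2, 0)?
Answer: Rational(-1, 8) ≈ -0.12500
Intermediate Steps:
Function('H')(W) = 0
Function('L')(x) = x (Function('L')(x) = Add(x, 0) = x)
Pow(Add(Function('H')(11), Function('L')(-8)), -1) = Pow(Add(0, -8), -1) = Pow(-8, -1) = Rational(-1, 8)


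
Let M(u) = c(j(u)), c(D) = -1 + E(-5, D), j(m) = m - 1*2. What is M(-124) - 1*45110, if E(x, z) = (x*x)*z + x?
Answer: -48266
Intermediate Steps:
E(x, z) = x + z*x² (E(x, z) = x²*z + x = z*x² + x = x + z*x²)
j(m) = -2 + m (j(m) = m - 2 = -2 + m)
c(D) = -6 + 25*D (c(D) = -1 - 5*(1 - 5*D) = -1 + (-5 + 25*D) = -6 + 25*D)
M(u) = -56 + 25*u (M(u) = -6 + 25*(-2 + u) = -6 + (-50 + 25*u) = -56 + 25*u)
M(-124) - 1*45110 = (-56 + 25*(-124)) - 1*45110 = (-56 - 3100) - 45110 = -3156 - 45110 = -48266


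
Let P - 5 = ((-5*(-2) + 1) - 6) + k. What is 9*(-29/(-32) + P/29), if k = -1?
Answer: 10161/928 ≈ 10.949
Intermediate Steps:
P = 9 (P = 5 + (((-5*(-2) + 1) - 6) - 1) = 5 + (((10 + 1) - 6) - 1) = 5 + ((11 - 6) - 1) = 5 + (5 - 1) = 5 + 4 = 9)
9*(-29/(-32) + P/29) = 9*(-29/(-32) + 9/29) = 9*(-29*(-1/32) + 9*(1/29)) = 9*(29/32 + 9/29) = 9*(1129/928) = 10161/928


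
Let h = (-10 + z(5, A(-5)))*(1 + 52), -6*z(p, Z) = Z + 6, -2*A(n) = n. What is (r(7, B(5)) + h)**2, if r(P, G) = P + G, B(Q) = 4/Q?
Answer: 1284290569/3600 ≈ 3.5675e+5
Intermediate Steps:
A(n) = -n/2
z(p, Z) = -1 - Z/6 (z(p, Z) = -(Z + 6)/6 = -(6 + Z)/6 = -1 - Z/6)
r(P, G) = G + P
h = -7261/12 (h = (-10 + (-1 - (-1)*(-5)/12))*(1 + 52) = (-10 + (-1 - 1/6*5/2))*53 = (-10 + (-1 - 5/12))*53 = (-10 - 17/12)*53 = -137/12*53 = -7261/12 ≈ -605.08)
(r(7, B(5)) + h)**2 = ((4/5 + 7) - 7261/12)**2 = (39/5 - 7261/12)**2 = (-35837/60)**2 = 1284290569/3600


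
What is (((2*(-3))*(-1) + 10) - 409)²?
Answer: 154449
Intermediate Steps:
(((2*(-3))*(-1) + 10) - 409)² = ((-6*(-1) + 10) - 409)² = ((6 + 10) - 409)² = (16 - 409)² = (-393)² = 154449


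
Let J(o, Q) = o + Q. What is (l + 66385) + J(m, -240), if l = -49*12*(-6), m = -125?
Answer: 69548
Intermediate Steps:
J(o, Q) = Q + o
l = 3528 (l = -588*(-6) = 3528)
(l + 66385) + J(m, -240) = (3528 + 66385) + (-240 - 125) = 69913 - 365 = 69548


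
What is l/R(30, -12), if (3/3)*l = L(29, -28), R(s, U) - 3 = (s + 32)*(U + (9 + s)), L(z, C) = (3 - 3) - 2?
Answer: -2/1677 ≈ -0.0011926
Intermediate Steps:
L(z, C) = -2 (L(z, C) = 0 - 2 = -2)
R(s, U) = 3 + (32 + s)*(9 + U + s) (R(s, U) = 3 + (s + 32)*(U + (9 + s)) = 3 + (32 + s)*(9 + U + s))
l = -2
l/R(30, -12) = -2/(291 + 30² + 32*(-12) + 41*30 - 12*30) = -2/(291 + 900 - 384 + 1230 - 360) = -2/1677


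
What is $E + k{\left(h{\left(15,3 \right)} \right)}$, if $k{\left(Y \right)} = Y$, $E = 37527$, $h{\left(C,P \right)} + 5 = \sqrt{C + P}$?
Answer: $37522 + 3 \sqrt{2} \approx 37526.0$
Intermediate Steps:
$h{\left(C,P \right)} = -5 + \sqrt{C + P}$
$E + k{\left(h{\left(15,3 \right)} \right)} = 37527 - \left(5 - \sqrt{15 + 3}\right) = 37527 - \left(5 - \sqrt{18}\right) = 37527 - \left(5 - 3 \sqrt{2}\right) = 37522 + 3 \sqrt{2}$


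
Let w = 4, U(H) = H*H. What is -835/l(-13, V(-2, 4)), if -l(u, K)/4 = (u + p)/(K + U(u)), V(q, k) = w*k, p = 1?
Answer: -154475/48 ≈ -3218.2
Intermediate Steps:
U(H) = H²
V(q, k) = 4*k
l(u, K) = -4*(1 + u)/(K + u²) (l(u, K) = -4*(u + 1)/(K + u²) = -4*(1 + u)/(K + u²))
-835/l(-13, V(-2, 4)) = -835*(4*4 + (-13)²)/(4*(-1 - 1*(-13))) = -835*(16 + 169)/(4*(-1 + 13)) = -835/(4*12/185) = -835/(4*(1/185)*12) = -835/48/185 = -835*185/48 = -154475/48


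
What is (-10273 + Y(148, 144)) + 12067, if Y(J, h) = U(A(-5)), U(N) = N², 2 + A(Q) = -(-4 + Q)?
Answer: 1843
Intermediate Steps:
A(Q) = 2 - Q (A(Q) = -2 - (-4 + Q) = -2 + (4 - Q) = 2 - Q)
Y(J, h) = 49 (Y(J, h) = (2 - 1*(-5))² = (2 + 5)² = 7² = 49)
(-10273 + Y(148, 144)) + 12067 = (-10273 + 49) + 12067 = -10224 + 12067 = 1843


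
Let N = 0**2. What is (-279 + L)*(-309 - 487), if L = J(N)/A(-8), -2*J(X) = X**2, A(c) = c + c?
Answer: 222084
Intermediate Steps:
A(c) = 2*c
N = 0
J(X) = -X**2/2
L = 0 (L = (-1/2*0**2)/((2*(-8))) = -1/2*0/(-16) = 0*(-1/16) = 0)
(-279 + L)*(-309 - 487) = (-279 + 0)*(-309 - 487) = -279*(-796) = 222084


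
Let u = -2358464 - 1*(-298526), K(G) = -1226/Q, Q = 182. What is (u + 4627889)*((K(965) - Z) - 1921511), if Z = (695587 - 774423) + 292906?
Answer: -499051704326284/91 ≈ -5.4841e+12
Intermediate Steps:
Z = 214070 (Z = -78836 + 292906 = 214070)
K(G) = -613/91 (K(G) = -1226/182 = -1226*1/182 = -613/91)
u = -2059938 (u = -2358464 + 298526 = -2059938)
(u + 4627889)*((K(965) - Z) - 1921511) = (-2059938 + 4627889)*((-613/91 - 1*214070) - 1921511) = 2567951*((-613/91 - 214070) - 1921511) = 2567951*(-19480983/91 - 1921511) = 2567951*(-194338484/91) = -499051704326284/91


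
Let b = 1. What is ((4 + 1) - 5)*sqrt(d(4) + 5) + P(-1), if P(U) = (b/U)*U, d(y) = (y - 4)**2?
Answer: 1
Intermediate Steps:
d(y) = (-4 + y)**2
P(U) = 1 (P(U) = (1/U)*U = U/U = 1)
((4 + 1) - 5)*sqrt(d(4) + 5) + P(-1) = ((4 + 1) - 5)*sqrt((-4 + 4)**2 + 5) + 1 = (5 - 5)*sqrt(0**2 + 5) + 1 = 0*sqrt(0 + 5) + 1 = 0*sqrt(5) + 1 = 0 + 1 = 1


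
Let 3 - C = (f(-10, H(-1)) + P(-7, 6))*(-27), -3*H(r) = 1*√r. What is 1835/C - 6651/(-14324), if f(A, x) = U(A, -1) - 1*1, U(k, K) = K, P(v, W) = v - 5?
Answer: -4758083/1074300 ≈ -4.4290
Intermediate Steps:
P(v, W) = -5 + v
H(r) = -√r/3
f(A, x) = -2 (f(A, x) = -1 - 1*1 = -1 - 1 = -2)
C = -375 (C = 3 - (-2 + (-5 - 7))*(-27) = 3 - (-2 - 12)*(-27) = 3 - (-14)*(-27) = 3 - 1*378 = 3 - 378 = -375)
1835/C - 6651/(-14324) = 1835/(-375) - 6651/(-14324) = 1835*(-1/375) - 6651*(-1/14324) = -367/75 + 6651/14324 = -4758083/1074300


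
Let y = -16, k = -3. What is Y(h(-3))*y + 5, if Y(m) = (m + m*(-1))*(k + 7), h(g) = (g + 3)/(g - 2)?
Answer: 5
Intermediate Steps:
h(g) = (3 + g)/(-2 + g)
Y(m) = 0 (Y(m) = (m + m*(-1))*(-3 + 7) = (m - m)*4 = 0*4 = 0)
Y(h(-3))*y + 5 = 0*(-16) + 5 = 0 + 5 = 5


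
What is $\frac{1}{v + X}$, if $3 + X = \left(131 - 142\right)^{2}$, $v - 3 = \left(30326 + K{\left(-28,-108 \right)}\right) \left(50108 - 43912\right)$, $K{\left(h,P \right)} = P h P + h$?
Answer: $- \frac{1}{1835837503} \approx -5.4471 \cdot 10^{-10}$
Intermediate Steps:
$K{\left(h,P \right)} = h + h P^{2}$ ($K{\left(h,P \right)} = h P^{2} + h = h + h P^{2}$)
$v = -1835837621$ ($v = 3 + \left(30326 - 28 \left(1 + \left(-108\right)^{2}\right)\right) \left(50108 - 43912\right) = 3 + \left(30326 - 28 \left(1 + 11664\right)\right) 6196 = 3 + \left(30326 - 326620\right) 6196 = 3 - 1835837624 = -1835837621$)
$X = 118$ ($X = -3 + \left(131 - 142\right)^{2} = -3 + \left(-11\right)^{2} = -3 + 121 = 118$)
$\frac{1}{v + X} = \frac{1}{-1835837621 + 118} = \frac{1}{-1835837503} = - \frac{1}{1835837503}$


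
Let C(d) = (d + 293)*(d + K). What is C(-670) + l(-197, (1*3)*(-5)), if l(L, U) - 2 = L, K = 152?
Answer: 195091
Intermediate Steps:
l(L, U) = 2 + L
C(d) = (152 + d)*(293 + d) (C(d) = (d + 293)*(d + 152) = (293 + d)*(152 + d) = (152 + d)*(293 + d))
C(-670) + l(-197, (1*3)*(-5)) = (44536 + (-670)² + 445*(-670)) + (2 - 197) = (44536 + 448900 - 298150) - 195 = 195286 - 195 = 195091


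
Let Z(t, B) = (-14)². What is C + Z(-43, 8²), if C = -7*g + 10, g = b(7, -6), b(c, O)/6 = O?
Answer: 458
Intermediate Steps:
b(c, O) = 6*O
g = -36 (g = 6*(-6) = -36)
C = 262 (C = -7*(-36) + 10 = 252 + 10 = 262)
Z(t, B) = 196
C + Z(-43, 8²) = 262 + 196 = 458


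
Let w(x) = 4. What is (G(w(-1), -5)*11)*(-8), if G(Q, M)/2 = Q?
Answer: -704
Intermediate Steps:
G(Q, M) = 2*Q
(G(w(-1), -5)*11)*(-8) = ((2*4)*11)*(-8) = (8*11)*(-8) = 88*(-8) = -704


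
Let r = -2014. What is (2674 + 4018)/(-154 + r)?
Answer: -1673/542 ≈ -3.0867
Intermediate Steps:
(2674 + 4018)/(-154 + r) = (2674 + 4018)/(-154 - 2014) = 6692/(-2168) = 6692*(-1/2168) = -1673/542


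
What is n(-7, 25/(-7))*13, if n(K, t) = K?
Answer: -91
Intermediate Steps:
n(-7, 25/(-7))*13 = -7*13 = -91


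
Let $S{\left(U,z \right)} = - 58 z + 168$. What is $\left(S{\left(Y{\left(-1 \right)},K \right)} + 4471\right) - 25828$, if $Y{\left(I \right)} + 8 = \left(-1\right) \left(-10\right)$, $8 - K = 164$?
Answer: $-12141$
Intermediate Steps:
$K = -156$ ($K = 8 - 164 = -156$)
$Y{\left(I \right)} = 2$ ($Y{\left(I \right)} = -8 - -10 = -8 + 10 = 2$)
$S{\left(U,z \right)} = 168 - 58 z$
$\left(S{\left(Y{\left(-1 \right)},K \right)} + 4471\right) - 25828 = \left(\left(168 - -9048\right) + 4471\right) - 25828 = \left(\left(168 + 9048\right) + 4471\right) - 25828 = \left(9216 + 4471\right) - 25828 = 13687 - 25828 = -12141$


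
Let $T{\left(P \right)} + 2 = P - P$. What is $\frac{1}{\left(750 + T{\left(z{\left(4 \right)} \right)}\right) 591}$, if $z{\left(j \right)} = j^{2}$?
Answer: $\frac{1}{442068} \approx 2.2621 \cdot 10^{-6}$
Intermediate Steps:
$T{\left(P \right)} = -2$ ($T{\left(P \right)} = -2 + \left(P - P\right) = -2 + 0 = -2$)
$\frac{1}{\left(750 + T{\left(z{\left(4 \right)} \right)}\right) 591} = \frac{1}{\left(750 - 2\right) 591} = \frac{1}{748} \cdot \frac{1}{591} = \frac{1}{442068}$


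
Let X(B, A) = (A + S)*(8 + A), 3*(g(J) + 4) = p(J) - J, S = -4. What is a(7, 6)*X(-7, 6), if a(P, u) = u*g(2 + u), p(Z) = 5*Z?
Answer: 1120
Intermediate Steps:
g(J) = -4 + 4*J/3 (g(J) = -4 + (5*J - J)/3 = -4 + (4*J)/3 = -4 + 4*J/3)
X(B, A) = (-4 + A)*(8 + A) (X(B, A) = (A - 4)*(8 + A) = (-4 + A)*(8 + A))
a(P, u) = u*(-4/3 + 4*u/3) (a(P, u) = u*(-4 + 4*(2 + u)/3) = u*(-4 + (8/3 + 4*u/3)) = u*(-4/3 + 4*u/3))
a(7, 6)*X(-7, 6) = ((4/3)*6*(-1 + 6))*(-32 + 6² + 4*6) = ((4/3)*6*5)*(-32 + 36 + 24) = 40*28 = 1120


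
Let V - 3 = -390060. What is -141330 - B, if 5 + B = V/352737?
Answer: -16616722156/117579 ≈ -1.4132e+5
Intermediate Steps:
V = -390057 (V = 3 - 390060 = -390057)
B = -717914/117579 (B = -5 - 390057/352737 = -5 - 390057*1/352737 = -5 - 130019/117579 = -717914/117579 ≈ -6.1058)
-141330 - B = -141330 - 1*(-717914/117579) = -141330 + 717914/117579 = -16616722156/117579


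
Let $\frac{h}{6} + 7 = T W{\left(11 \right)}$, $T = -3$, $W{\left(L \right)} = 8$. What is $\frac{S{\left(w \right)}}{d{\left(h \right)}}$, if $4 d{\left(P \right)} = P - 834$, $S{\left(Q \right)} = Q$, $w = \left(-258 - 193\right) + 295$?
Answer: $\frac{52}{85} \approx 0.61176$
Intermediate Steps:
$w = -156$ ($w = -451 + 295 = -156$)
$h = -186$ ($h = -42 + 6 \left(\left(-3\right) 8\right) = -42 + 6 \left(-24\right) = -42 - 144 = -186$)
$d{\left(P \right)} = - \frac{417}{2} + \frac{P}{4}$ ($d{\left(P \right)} = \frac{P - 834}{4} = \frac{-834 + P}{4} = - \frac{417}{2} + \frac{P}{4}$)
$\frac{S{\left(w \right)}}{d{\left(h \right)}} = - \frac{156}{- \frac{417}{2} + \frac{1}{4} \left(-186\right)} = - \frac{156}{- \frac{417}{2} - \frac{93}{2}} = - \frac{156}{-255} = \left(-156\right) \left(- \frac{1}{255}\right) = \frac{52}{85}$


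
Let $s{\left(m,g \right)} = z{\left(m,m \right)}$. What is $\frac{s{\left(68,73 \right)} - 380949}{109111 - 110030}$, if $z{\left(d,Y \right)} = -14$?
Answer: $\frac{380963}{919} \approx 414.54$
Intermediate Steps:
$s{\left(m,g \right)} = -14$
$\frac{s{\left(68,73 \right)} - 380949}{109111 - 110030} = \frac{-14 - 380949}{109111 - 110030} = - \frac{380963}{-919} = \left(-380963\right) \left(- \frac{1}{919}\right) = \frac{380963}{919}$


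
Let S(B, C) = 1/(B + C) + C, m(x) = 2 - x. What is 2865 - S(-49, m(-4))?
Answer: 122938/43 ≈ 2859.0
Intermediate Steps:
S(B, C) = C + 1/(B + C)
2865 - S(-49, m(-4)) = 2865 - (1 + (2 - 1*(-4))**2 - 49*(2 - 1*(-4)))/(-49 + (2 - 1*(-4))) = 2865 - (1 + (2 + 4)**2 - 49*(2 + 4))/(-49 + (2 + 4)) = 2865 - (1 + 6**2 - 49*6)/(-49 + 6) = 2865 - (1 + 36 - 294)/(-43) = 2865 - (-1)*(-257)/43 = 2865 - 1*257/43 = 2865 - 257/43 = 122938/43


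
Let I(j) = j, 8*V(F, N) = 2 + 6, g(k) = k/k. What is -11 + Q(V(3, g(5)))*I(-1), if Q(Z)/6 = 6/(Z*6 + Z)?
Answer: -113/7 ≈ -16.143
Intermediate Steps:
g(k) = 1
V(F, N) = 1 (V(F, N) = (2 + 6)/8 = (⅛)*8 = 1)
Q(Z) = 36/(7*Z) (Q(Z) = 6*(6/(Z*6 + Z)) = 6*(6/(6*Z + Z)) = 6*(6/((7*Z))) = 6*(6*(1/(7*Z))) = 6*(6/(7*Z)) = 36/(7*Z))
-11 + Q(V(3, g(5)))*I(-1) = -11 + ((36/7)/1)*(-1) = -11 + ((36/7)*1)*(-1) = -11 + (36/7)*(-1) = -11 - 36/7 = -113/7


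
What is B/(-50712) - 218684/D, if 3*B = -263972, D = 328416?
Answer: 556488743/520457256 ≈ 1.0692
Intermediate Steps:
B = -263972/3 (B = (⅓)*(-263972) = -263972/3 ≈ -87991.)
B/(-50712) - 218684/D = -263972/3/(-50712) - 218684/328416 = -263972/3*(-1/50712) - 218684*1/328416 = 65993/38034 - 54671/82104 = 556488743/520457256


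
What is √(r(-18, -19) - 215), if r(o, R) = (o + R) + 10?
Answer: 11*I*√2 ≈ 15.556*I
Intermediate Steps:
r(o, R) = 10 + R + o (r(o, R) = (R + o) + 10 = 10 + R + o)
√(r(-18, -19) - 215) = √((10 - 19 - 18) - 215) = √(-27 - 215) = √(-242) = 11*I*√2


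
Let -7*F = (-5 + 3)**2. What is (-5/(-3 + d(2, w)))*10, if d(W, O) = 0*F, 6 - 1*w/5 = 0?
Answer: 50/3 ≈ 16.667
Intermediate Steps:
w = 30 (w = 30 - 5*0 = 30 + 0 = 30)
F = -4/7 (F = -(-5 + 3)**2/7 = -1/7*(-2)**2 = -1/7*4 = -4/7 ≈ -0.57143)
d(W, O) = 0 (d(W, O) = 0*(-4/7) = 0)
(-5/(-3 + d(2, w)))*10 = (-5/(-3 + 0))*10 = (-5/(-3))*10 = -1/3*(-5)*10 = (5/3)*10 = 50/3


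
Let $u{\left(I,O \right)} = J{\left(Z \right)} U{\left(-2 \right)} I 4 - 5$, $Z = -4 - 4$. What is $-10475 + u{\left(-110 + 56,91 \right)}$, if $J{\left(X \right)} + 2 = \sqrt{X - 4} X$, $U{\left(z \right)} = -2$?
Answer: $-11344 - 6912 i \sqrt{3} \approx -11344.0 - 11972.0 i$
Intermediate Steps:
$Z = -8$
$J{\left(X \right)} = -2 + X \sqrt{-4 + X}$ ($J{\left(X \right)} = -2 + \sqrt{X - 4} X = -2 + \sqrt{-4 + X} X = -2 + X \sqrt{-4 + X}$)
$u{\left(I,O \right)} = -5 - 8 I \left(-2 - 16 i \sqrt{3}\right)$ ($u{\left(I,O \right)} = \left(-2 - 8 \sqrt{-4 - 8}\right) - 2 I 4 - 5 = \left(-2 - 8 \sqrt{-12}\right) \left(- 8 I\right) - 5 = \left(-2 - 8 \cdot 2 i \sqrt{3}\right) \left(- 8 I\right) - 5 = \left(-2 - 16 i \sqrt{3}\right) \left(- 8 I\right) - 5 = - 8 I \left(-2 - 16 i \sqrt{3}\right) - 5 = -5 - 8 I \left(-2 - 16 i \sqrt{3}\right)$)
$-10475 + u{\left(-110 + 56,91 \right)} = -10475 - \left(5 - 16 \left(-110 + 56\right) \left(1 + 8 i \sqrt{3}\right)\right) = -10475 - \left(5 + 864 \left(1 + 8 i \sqrt{3}\right)\right) = -10475 - \left(869 + 6912 i \sqrt{3}\right) = -11344 - 6912 i \sqrt{3}$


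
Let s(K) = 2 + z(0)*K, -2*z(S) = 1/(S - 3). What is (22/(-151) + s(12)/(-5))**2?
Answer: 509796/570025 ≈ 0.89434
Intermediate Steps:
z(S) = -1/(2*(-3 + S)) (z(S) = -1/(2*(S - 3)) = -1/(2*(-3 + S)))
s(K) = 2 + K/6 (s(K) = 2 + (-1/(-6 + 2*0))*K = 2 + (-1/(-6 + 0))*K = 2 + (-1/(-6))*K = 2 + (-1*(-1/6))*K = 2 + K/6)
(22/(-151) + s(12)/(-5))**2 = (22/(-151) + (2 + (1/6)*12)/(-5))**2 = (22*(-1/151) + (2 + 2)*(-1/5))**2 = (-22/151 + 4*(-1/5))**2 = (-22/151 - 4/5)**2 = (-714/755)**2 = 509796/570025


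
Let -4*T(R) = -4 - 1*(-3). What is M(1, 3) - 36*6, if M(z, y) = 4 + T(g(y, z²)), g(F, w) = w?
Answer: -847/4 ≈ -211.75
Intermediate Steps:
T(R) = ¼ (T(R) = -(-4 - 1*(-3))/4 = -(-4 + 3)/4 = -¼*(-1) = ¼)
M(z, y) = 17/4 (M(z, y) = 4 + ¼ = 17/4)
M(1, 3) - 36*6 = 17/4 - 36*6 = 17/4 - 216 = -847/4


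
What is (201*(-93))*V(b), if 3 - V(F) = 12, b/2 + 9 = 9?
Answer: 168237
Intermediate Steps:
b = 0 (b = -18 + 2*9 = -18 + 18 = 0)
V(F) = -9 (V(F) = 3 - 1*12 = 3 - 12 = -9)
(201*(-93))*V(b) = (201*(-93))*(-9) = -18693*(-9) = 168237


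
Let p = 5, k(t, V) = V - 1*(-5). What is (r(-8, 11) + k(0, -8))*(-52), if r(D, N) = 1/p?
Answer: 728/5 ≈ 145.60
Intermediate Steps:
k(t, V) = 5 + V (k(t, V) = V + 5 = 5 + V)
r(D, N) = 1/5
(r(-8, 11) + k(0, -8))*(-52) = (1/5 + (5 - 8))*(-52) = (1/5 - 3)*(-52) = -14/5*(-52) = 728/5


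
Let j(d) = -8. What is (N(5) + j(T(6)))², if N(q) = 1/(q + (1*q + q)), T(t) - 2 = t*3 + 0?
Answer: 14161/225 ≈ 62.938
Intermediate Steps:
T(t) = 2 + 3*t (T(t) = 2 + (t*3 + 0) = 2 + (3*t + 0) = 2 + 3*t)
N(q) = 1/(3*q) (N(q) = 1/(q + (q + q)) = 1/(q + 2*q) = 1/(3*q))
(N(5) + j(T(6)))² = ((⅓)/5 - 8)² = ((⅓)*(⅕) - 8)² = (1/15 - 8)² = (-119/15)² = 14161/225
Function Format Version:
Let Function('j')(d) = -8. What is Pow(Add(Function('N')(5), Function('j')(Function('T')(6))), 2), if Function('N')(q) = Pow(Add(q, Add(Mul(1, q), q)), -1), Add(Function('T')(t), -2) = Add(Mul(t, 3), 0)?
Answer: Rational(14161, 225) ≈ 62.938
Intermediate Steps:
Function('T')(t) = Add(2, Mul(3, t)) (Function('T')(t) = Add(2, Add(Mul(t, 3), 0)) = Add(2, Add(Mul(3, t), 0)) = Add(2, Mul(3, t)))
Function('N')(q) = Mul(Rational(1, 3), Pow(q, -1)) (Function('N')(q) = Pow(Add(q, Add(q, q)), -1) = Pow(Add(q, Mul(2, q)), -1) = Pow(Mul(3, q), -1) = Mul(Rational(1, 3), Pow(q, -1)))
Pow(Add(Function('N')(5), Function('j')(Function('T')(6))), 2) = Pow(Add(Mul(Rational(1, 3), Pow(5, -1)), -8), 2) = Pow(Add(Mul(Rational(1, 3), Rational(1, 5)), -8), 2) = Pow(Add(Rational(1, 15), -8), 2) = Pow(Rational(-119, 15), 2) = Rational(14161, 225)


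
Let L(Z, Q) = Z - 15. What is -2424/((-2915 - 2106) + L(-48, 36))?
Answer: 606/1271 ≈ 0.47679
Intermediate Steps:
L(Z, Q) = -15 + Z
-2424/((-2915 - 2106) + L(-48, 36)) = -2424/((-2915 - 2106) + (-15 - 48)) = -2424/(-5021 - 63) = -2424/(-5084) = -2424*(-1/5084) = 606/1271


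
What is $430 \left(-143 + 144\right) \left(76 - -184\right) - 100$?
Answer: $111700$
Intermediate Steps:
$430 \left(-143 + 144\right) \left(76 - -184\right) - 100 = 430 \cdot 1 \left(76 + 184\right) - 100 = 430 \cdot 1 \cdot 260 - 100 = 430 \cdot 260 - 100 = 111800 - 100 = 111700$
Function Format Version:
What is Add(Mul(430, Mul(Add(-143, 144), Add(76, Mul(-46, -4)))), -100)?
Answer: 111700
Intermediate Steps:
Add(Mul(430, Mul(Add(-143, 144), Add(76, Mul(-46, -4)))), -100) = Add(Mul(430, Mul(1, Add(76, 184))), -100) = Add(Mul(430, Mul(1, 260)), -100) = Add(Mul(430, 260), -100) = Add(111800, -100) = 111700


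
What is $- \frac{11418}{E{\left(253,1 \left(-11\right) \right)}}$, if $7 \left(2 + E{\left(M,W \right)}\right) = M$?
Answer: $- \frac{79926}{239} \approx -334.42$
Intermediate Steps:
$E{\left(M,W \right)} = -2 + \frac{M}{7}$
$- \frac{11418}{E{\left(253,1 \left(-11\right) \right)}} = - \frac{11418}{-2 + \frac{1}{7} \cdot 253} = - \frac{11418}{-2 + \frac{253}{7}} = - \frac{11418}{\frac{239}{7}} = \left(-11418\right) \frac{7}{239} = - \frac{79926}{239}$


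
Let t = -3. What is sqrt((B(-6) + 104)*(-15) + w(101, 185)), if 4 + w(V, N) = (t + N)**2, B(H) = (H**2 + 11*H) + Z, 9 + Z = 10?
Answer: 9*sqrt(395) ≈ 178.87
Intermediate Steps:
Z = 1 (Z = -9 + 10 = 1)
B(H) = 1 + H**2 + 11*H (B(H) = (H**2 + 11*H) + 1 = 1 + H**2 + 11*H)
w(V, N) = -4 + (-3 + N)**2
sqrt((B(-6) + 104)*(-15) + w(101, 185)) = sqrt(((1 + (-6)**2 + 11*(-6)) + 104)*(-15) + (-4 + (-3 + 185)**2)) = sqrt(((1 + 36 - 66) + 104)*(-15) + (-4 + 182**2)) = sqrt((-29 + 104)*(-15) + (-4 + 33124)) = sqrt(75*(-15) + 33120) = sqrt(-1125 + 33120) = sqrt(31995) = 9*sqrt(395)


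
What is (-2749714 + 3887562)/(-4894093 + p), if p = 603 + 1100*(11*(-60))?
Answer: -568924/2809745 ≈ -0.20248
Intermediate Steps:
p = -725397 (p = 603 + 1100*(-660) = 603 - 726000 = -725397)
(-2749714 + 3887562)/(-4894093 + p) = (-2749714 + 3887562)/(-4894093 - 725397) = 1137848/(-5619490) = 1137848*(-1/5619490) = -568924/2809745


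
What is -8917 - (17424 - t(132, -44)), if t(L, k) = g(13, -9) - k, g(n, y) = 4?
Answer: -26293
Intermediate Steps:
t(L, k) = 4 - k
-8917 - (17424 - t(132, -44)) = -8917 - (17424 - (4 - 1*(-44))) = -8917 - (17424 - (4 + 44)) = -8917 - (17424 - 1*48) = -8917 - (17424 - 48) = -8917 - 1*17376 = -8917 - 17376 = -26293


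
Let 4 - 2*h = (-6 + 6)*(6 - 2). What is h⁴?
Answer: 16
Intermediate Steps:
h = 2 (h = 2 - (-6 + 6)*(6 - 2)/2 = 2 - 0*4 = 2 - ½*0 = 2 + 0 = 2)
h⁴ = 2⁴ = 16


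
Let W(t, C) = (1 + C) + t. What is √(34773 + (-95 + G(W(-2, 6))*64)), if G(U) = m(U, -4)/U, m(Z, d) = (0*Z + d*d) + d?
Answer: 53*√310/5 ≈ 186.63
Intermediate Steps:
W(t, C) = 1 + C + t
m(Z, d) = d + d² (m(Z, d) = (0 + d²) + d = d² + d = d + d²)
G(U) = 12/U (G(U) = (-4*(1 - 4))/U = (-4*(-3))/U = 12/U)
√(34773 + (-95 + G(W(-2, 6))*64)) = √(34773 + (-95 + (12/(1 + 6 - 2))*64)) = √(34773 + (-95 + (12/5)*64)) = √(34773 + (-95 + 768/5)) = √(34773 + 293/5) = √(174158/5) = 53*√310/5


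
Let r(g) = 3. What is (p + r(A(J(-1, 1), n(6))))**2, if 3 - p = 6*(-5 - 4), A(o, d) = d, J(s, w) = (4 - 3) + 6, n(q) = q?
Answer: 3600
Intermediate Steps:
J(s, w) = 7 (J(s, w) = 1 + 6 = 7)
p = 57 (p = 3 - 6*(-5 - 4) = 3 - 6*(-9) = 3 - 1*(-54) = 3 + 54 = 57)
(p + r(A(J(-1, 1), n(6))))**2 = (57 + 3)**2 = 60**2 = 3600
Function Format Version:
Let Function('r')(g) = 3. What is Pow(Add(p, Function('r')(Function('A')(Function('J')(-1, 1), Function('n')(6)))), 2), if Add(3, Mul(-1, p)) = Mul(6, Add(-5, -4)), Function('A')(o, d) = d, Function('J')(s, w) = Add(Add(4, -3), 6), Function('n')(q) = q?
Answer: 3600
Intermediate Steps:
Function('J')(s, w) = 7 (Function('J')(s, w) = Add(1, 6) = 7)
p = 57 (p = Add(3, Mul(-1, Mul(6, Add(-5, -4)))) = Add(3, Mul(-1, Mul(6, -9))) = Add(3, Mul(-1, -54)) = Add(3, 54) = 57)
Pow(Add(p, Function('r')(Function('A')(Function('J')(-1, 1), Function('n')(6)))), 2) = Pow(Add(57, 3), 2) = Pow(60, 2) = 3600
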